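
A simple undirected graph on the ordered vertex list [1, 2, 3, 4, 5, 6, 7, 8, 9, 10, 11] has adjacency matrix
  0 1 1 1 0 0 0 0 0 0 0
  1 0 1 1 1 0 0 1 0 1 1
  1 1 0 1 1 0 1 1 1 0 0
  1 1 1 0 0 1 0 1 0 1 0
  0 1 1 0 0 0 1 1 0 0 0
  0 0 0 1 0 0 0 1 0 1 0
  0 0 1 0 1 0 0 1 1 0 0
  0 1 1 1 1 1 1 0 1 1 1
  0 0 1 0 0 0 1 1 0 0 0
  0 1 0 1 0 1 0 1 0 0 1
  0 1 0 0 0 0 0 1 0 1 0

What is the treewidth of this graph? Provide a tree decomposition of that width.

Treewidth 3.
Bags: B1 = {2, 4, 8, 10}  B2 = {2, 3, 4, 8}  B3 = {1, 2, 3, 4}  B4 = {4, 6, 8, 10}  B5 = {2, 8, 10, 11}  B6 = {2, 3, 5, 8}  B7 = {3, 5, 7, 8}  B8 = {3, 7, 8, 9}
Tree: B1–B2, B2–B3, B1–B4, B1–B5, B2–B6, B6–B7, B7–B8

Every bag has size at most 4, so the width is 4 − 1 = 3 and tw(G) ≤ 3. On the other hand G contains the 4-clique {3, 7, 8, 9}. A clique must lie in a single bag of any decomposition, so no decomposition can have width below 3. Combining the bounds, tw(G) = 3.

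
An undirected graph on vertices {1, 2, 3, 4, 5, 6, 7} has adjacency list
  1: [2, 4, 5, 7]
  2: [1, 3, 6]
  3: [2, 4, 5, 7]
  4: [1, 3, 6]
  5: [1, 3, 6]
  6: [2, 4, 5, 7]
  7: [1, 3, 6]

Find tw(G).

3

A width-3 tree decomposition is:
Bags: B1 = {1, 3, 5, 6}  B2 = {1, 2, 3, 6}  B3 = {1, 3, 4, 6}  B4 = {1, 3, 6, 7}
Tree: B1–B2, B2–B3, B3–B4
Every bag has size at most 4, so the width is 4 − 1 = 3 and tw(G) ≤ 3. For the lower bound: the 4 vertex sets {5,6}, {1,2}, {3}, {4} are disjoint, each induces a connected subgraph, and every pair is joined by at least one edge of G. Contracting each set to a single vertex therefore yields K_{4} as a minor, and since treewidth is minor-monotone, tw(G) ≥ tw(K_{4}) = 3. Hence tw(G) = 3 exactly.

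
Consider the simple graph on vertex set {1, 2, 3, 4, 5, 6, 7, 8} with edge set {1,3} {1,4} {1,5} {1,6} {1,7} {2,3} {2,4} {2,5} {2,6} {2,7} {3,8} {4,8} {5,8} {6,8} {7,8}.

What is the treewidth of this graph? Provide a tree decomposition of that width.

Treewidth 3.
One such decomposition:
Bags: B1 = {1, 2, 3, 8}  B2 = {1, 2, 7, 8}  B3 = {1, 2, 4, 8}  B4 = {1, 2, 5, 8}  B5 = {1, 2, 6, 8}
Tree: B1–B2, B2–B3, B3–B4, B4–B5

Each bag holds 4 vertices, so the decomposition has width 3, which upper-bounds the treewidth. For the lower bound: the 4 vertex sets {3,8}, {1,7}, {2}, {4} are disjoint, each induces a connected subgraph, and every pair is joined by at least one edge of G. Contracting each set to a single vertex therefore yields K_{4} as a minor, and since treewidth is minor-monotone, tw(G) ≥ tw(K_{4}) = 3. Combining the bounds, tw(G) = 3.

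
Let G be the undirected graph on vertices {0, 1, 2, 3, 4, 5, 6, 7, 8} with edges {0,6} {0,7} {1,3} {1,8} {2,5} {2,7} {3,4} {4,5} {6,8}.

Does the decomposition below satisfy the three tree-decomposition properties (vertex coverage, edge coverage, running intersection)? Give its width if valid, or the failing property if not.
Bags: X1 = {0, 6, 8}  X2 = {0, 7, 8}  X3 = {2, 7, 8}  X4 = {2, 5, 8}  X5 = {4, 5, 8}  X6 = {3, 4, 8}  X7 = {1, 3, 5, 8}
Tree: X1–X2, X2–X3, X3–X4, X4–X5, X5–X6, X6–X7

A tree decomposition must satisfy three properties: every vertex lies in some bag; for every edge, both endpoints lie together in some bag; and for every vertex, the bags containing it form a connected subtree. Here bags containing vertex 5 are not connected in the tree, so the decomposition is invalid.

No — bags containing vertex 5 are not connected in the tree.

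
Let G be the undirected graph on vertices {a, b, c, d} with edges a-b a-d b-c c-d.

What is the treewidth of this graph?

A width-2 tree decomposition is:
Bags: B1 = {b, c, d}  B2 = {a, b, d}
Tree: B1–B2
Every bag has size at most 3, so the width is 3 − 1 = 2 and tw(G) ≤ 2. Since d–c–b–a–d is a cycle in G, G is not acyclic. Forests are exactly the graphs of treewidth ≤ 1, so tw(G) ≥ 2. The upper and lower bounds meet at 2, so that is the treewidth.

2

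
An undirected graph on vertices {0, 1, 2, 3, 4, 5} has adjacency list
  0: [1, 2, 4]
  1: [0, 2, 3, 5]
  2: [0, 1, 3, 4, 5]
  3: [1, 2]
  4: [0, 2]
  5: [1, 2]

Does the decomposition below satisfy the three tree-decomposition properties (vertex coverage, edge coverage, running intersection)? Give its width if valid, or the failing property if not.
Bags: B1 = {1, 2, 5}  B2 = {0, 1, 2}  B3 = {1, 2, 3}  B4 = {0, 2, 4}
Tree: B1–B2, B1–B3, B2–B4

Vertex coverage: the bags together contain {0, 1, 2, 3, 4, 5}, the full vertex set. Edge coverage: each edge of G has both endpoints in at least one bag. Running intersection: for every vertex, the bags containing it form a connected subtree. All three properties hold, so this is a valid tree decomposition of width max|bag| − 1 = 2, and hence tw(G) ≤ 2.

Yes; width 2.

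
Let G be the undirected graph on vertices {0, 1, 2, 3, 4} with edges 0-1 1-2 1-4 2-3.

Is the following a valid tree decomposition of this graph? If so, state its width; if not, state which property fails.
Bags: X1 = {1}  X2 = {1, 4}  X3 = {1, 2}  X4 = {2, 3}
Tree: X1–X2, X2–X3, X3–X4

A tree decomposition must satisfy three properties: every vertex lies in some bag; for every edge, both endpoints lie together in some bag; and for every vertex, the bags containing it form a connected subtree. Here vertex 0 appears in no bag, so the decomposition is invalid.

No — vertex 0 appears in no bag.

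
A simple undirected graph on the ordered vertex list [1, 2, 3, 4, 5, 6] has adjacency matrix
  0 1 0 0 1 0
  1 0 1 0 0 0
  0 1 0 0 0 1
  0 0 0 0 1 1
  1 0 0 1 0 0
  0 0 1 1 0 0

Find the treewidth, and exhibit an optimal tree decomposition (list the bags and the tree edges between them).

Treewidth 2.
One optimal decomposition is:
Bags: B1 = {1, 2, 3}  B2 = {1, 3, 5}  B3 = {3, 4, 5}  B4 = {3, 4, 6}
Tree: B1–B2, B2–B3, B3–B4

Every bag has size at most 3, so the width is 3 − 1 = 2 and tw(G) ≤ 2. For the lower bound, G contains the cycle 3–2–1–5–4–6–3, so G is not a forest; only forests have treewidth ≤ 1, hence tw(G) ≥ 2. Hence tw(G) = 2 exactly.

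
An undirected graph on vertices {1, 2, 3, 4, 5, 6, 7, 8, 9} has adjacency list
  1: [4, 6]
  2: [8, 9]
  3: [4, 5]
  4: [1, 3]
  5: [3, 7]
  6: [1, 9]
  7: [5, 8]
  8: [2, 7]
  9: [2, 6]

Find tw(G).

A width-2 tree decomposition is:
Bags: B1 = {1, 3, 4}  B2 = {1, 3, 6}  B3 = {3, 6, 9}  B4 = {2, 3, 9}  B5 = {2, 3, 8}  B6 = {3, 7, 8}  B7 = {3, 5, 7}
Tree: B1–B2, B2–B3, B3–B4, B4–B5, B5–B6, B6–B7
Each bag holds 3 vertices, so the decomposition has width 2, which upper-bounds the treewidth. Since 3–4–1–6–9–2–8–7–5–3 is a cycle in G, G is not acyclic. Forests are exactly the graphs of treewidth ≤ 1, so tw(G) ≥ 2. Combining the bounds, tw(G) = 2.

2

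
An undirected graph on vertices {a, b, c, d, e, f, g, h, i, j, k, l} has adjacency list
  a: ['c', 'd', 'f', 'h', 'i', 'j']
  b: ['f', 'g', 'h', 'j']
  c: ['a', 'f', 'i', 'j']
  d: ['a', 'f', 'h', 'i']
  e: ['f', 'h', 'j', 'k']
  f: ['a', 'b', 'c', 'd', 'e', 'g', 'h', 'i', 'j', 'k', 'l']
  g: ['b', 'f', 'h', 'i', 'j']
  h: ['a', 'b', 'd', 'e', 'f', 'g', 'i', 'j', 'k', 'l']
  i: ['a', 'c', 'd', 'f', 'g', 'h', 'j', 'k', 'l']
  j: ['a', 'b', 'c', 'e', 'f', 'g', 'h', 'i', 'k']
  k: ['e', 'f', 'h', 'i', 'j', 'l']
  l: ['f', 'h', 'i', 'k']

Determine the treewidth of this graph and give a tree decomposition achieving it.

Treewidth 4.
One optimal decomposition is:
Bags: B1 = {f, g, h, i, j}  B2 = {a, f, h, i, j}  B3 = {a, c, f, i, j}  B4 = {f, h, i, j, k}  B5 = {b, f, g, h, j}  B6 = {e, f, h, j, k}  B7 = {a, d, f, h, i}  B8 = {f, h, i, k, l}
Tree: B1–B2, B2–B3, B1–B4, B1–B5, B4–B6, B2–B7, B4–B8

Every bag has size at most 5, so the width is 5 − 1 = 4 and tw(G) ≤ 4. On the other hand G contains the 5-clique {e, f, h, j, k}. A clique must lie in a single bag of any decomposition, so no decomposition can have width below 4. Hence tw(G) = 4 exactly.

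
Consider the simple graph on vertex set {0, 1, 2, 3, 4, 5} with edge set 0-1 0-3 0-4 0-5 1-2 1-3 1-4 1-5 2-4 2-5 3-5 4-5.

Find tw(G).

A width-3 tree decomposition is:
Bags: B1 = {1, 2, 4, 5}  B2 = {0, 1, 4, 5}  B3 = {0, 1, 3, 5}
Tree: B1–B2, B2–B3
The largest bag has 4 vertices, giving width 3; this decomposition certifies tw(G) ≤ 3. Conversely, {0, 1, 3, 5} is a clique of size 4, and the vertices of any clique must share a bag in every tree decomposition; so some bag has ≥ 4 vertices and tw(G) ≥ 3. Hence tw(G) = 3 exactly.

3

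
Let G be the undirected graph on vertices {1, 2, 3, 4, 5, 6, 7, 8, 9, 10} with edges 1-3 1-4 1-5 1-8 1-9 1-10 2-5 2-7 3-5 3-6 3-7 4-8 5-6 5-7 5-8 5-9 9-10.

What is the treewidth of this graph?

A width-2 tree decomposition is:
Bags: B1 = {1, 3, 5}  B2 = {3, 5, 7}  B3 = {1, 5, 9}  B4 = {2, 5, 7}  B5 = {1, 5, 8}  B6 = {3, 5, 6}  B7 = {1, 4, 8}  B8 = {1, 9, 10}
Tree: B1–B2, B1–B3, B2–B4, B3–B5, B2–B6, B5–B7, B3–B8
Each bag holds 3 vertices, so the decomposition has width 2, which upper-bounds the treewidth. Conversely, {1, 9, 10} is a clique of size 3, and the vertices of any clique must share a bag in every tree decomposition; so some bag has ≥ 3 vertices and tw(G) ≥ 2. Hence tw(G) = 2 exactly.

2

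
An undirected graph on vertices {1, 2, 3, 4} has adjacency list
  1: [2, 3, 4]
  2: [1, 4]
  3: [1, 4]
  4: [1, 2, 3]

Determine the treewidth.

A width-2 tree decomposition is:
Bags: B1 = {1, 2, 4}  B2 = {1, 3, 4}
Tree: B1–B2
Each bag holds 3 vertices, so the decomposition has width 2, which upper-bounds the treewidth. For the lower bound, the 3 vertices {1, 2, 4} are pairwise adjacent, and any tree decomposition puts a clique entirely inside one bag — forcing width ≥ 2. Therefore the treewidth is 2.

2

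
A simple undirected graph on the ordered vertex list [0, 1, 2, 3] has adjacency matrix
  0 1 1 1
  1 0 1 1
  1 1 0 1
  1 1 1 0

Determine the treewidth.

3

A width-3 tree decomposition is:
Bags: B1 = {0, 1, 2, 3}
Tree: (single bag)
A single bag containing all 4 vertices is trivially a valid decomposition of width 3. For the lower bound, the 4 vertices {0, 1, 2, 3} are pairwise adjacent, and any tree decomposition puts a clique entirely inside one bag — forcing width ≥ 3. Combining the bounds, tw(G) = 3.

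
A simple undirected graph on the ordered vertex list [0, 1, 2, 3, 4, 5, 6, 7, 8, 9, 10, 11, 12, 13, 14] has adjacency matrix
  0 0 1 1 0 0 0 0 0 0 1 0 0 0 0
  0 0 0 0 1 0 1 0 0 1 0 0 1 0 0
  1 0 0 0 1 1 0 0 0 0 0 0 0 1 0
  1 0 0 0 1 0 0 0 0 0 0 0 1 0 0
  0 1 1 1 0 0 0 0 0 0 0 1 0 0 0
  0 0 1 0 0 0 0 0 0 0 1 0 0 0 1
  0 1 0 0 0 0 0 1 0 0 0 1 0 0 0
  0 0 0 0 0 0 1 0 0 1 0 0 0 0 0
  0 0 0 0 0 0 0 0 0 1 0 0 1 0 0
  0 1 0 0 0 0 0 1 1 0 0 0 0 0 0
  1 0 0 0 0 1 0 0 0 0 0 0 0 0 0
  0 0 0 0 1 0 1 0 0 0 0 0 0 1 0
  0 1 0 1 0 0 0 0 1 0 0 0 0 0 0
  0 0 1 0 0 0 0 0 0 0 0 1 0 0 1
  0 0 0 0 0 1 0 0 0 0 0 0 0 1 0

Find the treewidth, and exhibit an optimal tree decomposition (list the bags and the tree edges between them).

Each bag holds 4 vertices, so the decomposition has width 3, which upper-bounds the treewidth. For the lower bound: the 4 vertex sets {7,8,9}, {6}, {1}, {3,4,11,12} are disjoint, each induces a connected subgraph, and every pair is joined by at least one edge of G. Contracting each set to a single vertex therefore yields K_{4} as a minor, and since treewidth is minor-monotone, tw(G) ≥ tw(K_{4}) = 3. The upper and lower bounds meet at 3, so that is the treewidth.

Treewidth 3.
One optimal decomposition is:
Bags: B1 = {6, 7, 8, 9}  B2 = {1, 6, 8, 9}  B3 = {1, 6, 8, 12}  B4 = {1, 6, 11, 12}  B5 = {1, 4, 11, 12}  B6 = {3, 4, 11, 12}  B7 = {3, 4, 11, 13}  B8 = {2, 3, 4, 13}  B9 = {0, 2, 3, 13}  B10 = {0, 2, 13, 14}  B11 = {0, 2, 5, 14}  B12 = {0, 5, 10, 14}
Tree: B1–B2, B2–B3, B3–B4, B4–B5, B5–B6, B6–B7, B7–B8, B8–B9, B9–B10, B10–B11, B11–B12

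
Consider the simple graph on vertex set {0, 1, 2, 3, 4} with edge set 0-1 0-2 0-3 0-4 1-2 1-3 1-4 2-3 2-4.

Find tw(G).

A width-3 tree decomposition is:
Bags: B1 = {0, 1, 2, 4}  B2 = {0, 1, 2, 3}
Tree: B1–B2
Every bag has size at most 4, so the width is 4 − 1 = 3 and tw(G) ≤ 3. Conversely, {0, 1, 2, 3} is a clique of size 4, and the vertices of any clique must share a bag in every tree decomposition; so some bag has ≥ 4 vertices and tw(G) ≥ 3. Hence tw(G) = 3 exactly.

3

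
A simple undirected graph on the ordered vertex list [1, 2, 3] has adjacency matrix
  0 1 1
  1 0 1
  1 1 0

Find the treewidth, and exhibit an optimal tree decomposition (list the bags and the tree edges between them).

Treewidth 2.
One such decomposition:
Bags: B1 = {1, 2, 3}
Tree: (single bag)

With just one bag of size 3, the width is 3 − 1 = 2, so tw(G) ≤ 2. On the other hand G contains the 3-clique {1, 2, 3}. A clique must lie in a single bag of any decomposition, so no decomposition can have width below 2. Hence tw(G) = 2 exactly.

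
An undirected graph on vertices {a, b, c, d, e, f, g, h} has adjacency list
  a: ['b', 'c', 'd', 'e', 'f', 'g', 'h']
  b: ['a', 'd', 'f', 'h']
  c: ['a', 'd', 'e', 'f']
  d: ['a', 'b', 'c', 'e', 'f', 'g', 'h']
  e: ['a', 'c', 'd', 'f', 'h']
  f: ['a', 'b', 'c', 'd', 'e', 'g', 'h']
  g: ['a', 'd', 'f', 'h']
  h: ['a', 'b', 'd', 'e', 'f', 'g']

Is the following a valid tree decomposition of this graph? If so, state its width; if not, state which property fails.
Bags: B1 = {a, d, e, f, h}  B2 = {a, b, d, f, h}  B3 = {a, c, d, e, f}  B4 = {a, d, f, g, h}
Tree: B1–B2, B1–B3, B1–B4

Yes; width 4.

Every vertex of G appears in some bag (union = {a, b, c, d, e, f, g, h}); every edge is covered by a bag; and for each vertex v the set of bags containing v is connected in the bag tree. The decomposition is therefore valid. The largest bag has 5 vertices, so the width is 4.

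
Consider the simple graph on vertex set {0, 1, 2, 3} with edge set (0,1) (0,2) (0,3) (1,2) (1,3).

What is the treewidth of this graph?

A width-2 tree decomposition is:
Bags: B1 = {0, 1, 2}  B2 = {0, 1, 3}
Tree: B1–B2
Every bag has size at most 3, so the width is 3 − 1 = 2 and tw(G) ≤ 2. For the lower bound, the 3 vertices {0, 1, 2} are pairwise adjacent, and any tree decomposition puts a clique entirely inside one bag — forcing width ≥ 2. Therefore the treewidth is 2.

2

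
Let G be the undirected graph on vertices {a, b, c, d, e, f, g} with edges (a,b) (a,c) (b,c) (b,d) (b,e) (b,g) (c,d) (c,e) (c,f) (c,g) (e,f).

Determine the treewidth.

A width-2 tree decomposition is:
Bags: B1 = {b, c, e}  B2 = {c, e, f}  B3 = {a, b, c}  B4 = {b, c, g}  B5 = {b, c, d}
Tree: B1–B2, B1–B3, B1–B4, B3–B5
Each bag holds 3 vertices, so the decomposition has width 2, which upper-bounds the treewidth. For the lower bound, the 3 vertices {c, e, f} are pairwise adjacent, and any tree decomposition puts a clique entirely inside one bag — forcing width ≥ 2. Therefore the treewidth is 2.

2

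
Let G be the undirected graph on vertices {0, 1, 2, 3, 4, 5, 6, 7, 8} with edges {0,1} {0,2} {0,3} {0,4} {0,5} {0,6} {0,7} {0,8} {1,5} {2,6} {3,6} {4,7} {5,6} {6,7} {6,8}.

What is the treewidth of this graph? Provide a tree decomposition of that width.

Treewidth 2.
One such decomposition:
Bags: B1 = {0, 2, 6}  B2 = {0, 6, 7}  B3 = {0, 5, 6}  B4 = {0, 4, 7}  B5 = {0, 6, 8}  B6 = {0, 3, 6}  B7 = {0, 1, 5}
Tree: B1–B2, B1–B3, B2–B4, B3–B5, B1–B6, B3–B7

Each bag holds 3 vertices, so the decomposition has width 2, which upper-bounds the treewidth. On the other hand G contains the 3-clique {0, 1, 5}. A clique must lie in a single bag of any decomposition, so no decomposition can have width below 2. Therefore the treewidth is 2.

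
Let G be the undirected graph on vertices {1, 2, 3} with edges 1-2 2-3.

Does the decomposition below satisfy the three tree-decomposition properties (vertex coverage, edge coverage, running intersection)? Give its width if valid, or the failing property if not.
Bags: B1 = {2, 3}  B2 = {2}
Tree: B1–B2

No — vertex 1 appears in no bag.

A tree decomposition must satisfy three properties: every vertex lies in some bag; for every edge, both endpoints lie together in some bag; and for every vertex, the bags containing it form a connected subtree. Here vertex 1 appears in no bag, so the decomposition is invalid.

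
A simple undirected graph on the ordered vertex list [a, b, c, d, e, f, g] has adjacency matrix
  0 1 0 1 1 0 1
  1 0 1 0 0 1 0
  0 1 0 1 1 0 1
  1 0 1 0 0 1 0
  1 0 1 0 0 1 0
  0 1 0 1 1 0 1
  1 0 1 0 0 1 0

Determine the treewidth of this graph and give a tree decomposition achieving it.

Every bag has size at most 4, so the width is 4 − 1 = 3 and tw(G) ≤ 3. For the lower bound: the 4 vertex sets {c,d}, {a,e}, {f}, {b} are disjoint, each induces a connected subgraph, and every pair is joined by at least one edge of G. Contracting each set to a single vertex therefore yields K_{4} as a minor, and since treewidth is minor-monotone, tw(G) ≥ tw(K_{4}) = 3. Therefore the treewidth is 3.

Treewidth 3.
Bags: B1 = {a, c, d, f}  B2 = {a, c, e, f}  B3 = {a, b, c, f}  B4 = {a, c, f, g}
Tree: B1–B2, B2–B3, B3–B4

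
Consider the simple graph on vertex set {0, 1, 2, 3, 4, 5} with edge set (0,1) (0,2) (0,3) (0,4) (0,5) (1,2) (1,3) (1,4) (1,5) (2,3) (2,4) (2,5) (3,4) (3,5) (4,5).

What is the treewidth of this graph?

5

A width-5 tree decomposition is:
Bags: B1 = {0, 1, 2, 3, 4, 5}
Tree: (single bag)
A single bag containing all 6 vertices is trivially a valid decomposition of width 5. On the other hand G contains the 6-clique {0, 1, 2, 3, 4, 5}. A clique must lie in a single bag of any decomposition, so no decomposition can have width below 5. Hence tw(G) = 5 exactly.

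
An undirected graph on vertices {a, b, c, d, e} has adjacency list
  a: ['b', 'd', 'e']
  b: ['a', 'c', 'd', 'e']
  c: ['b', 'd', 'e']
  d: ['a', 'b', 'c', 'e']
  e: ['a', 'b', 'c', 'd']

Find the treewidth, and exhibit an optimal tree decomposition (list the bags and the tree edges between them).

Every bag has size at most 4, so the width is 4 − 1 = 3 and tw(G) ≤ 3. Conversely, {b, c, d, e} is a clique of size 4, and the vertices of any clique must share a bag in every tree decomposition; so some bag has ≥ 4 vertices and tw(G) ≥ 3. Combining the bounds, tw(G) = 3.

Treewidth 3.
One such decomposition:
Bags: B1 = {a, b, d, e}  B2 = {b, c, d, e}
Tree: B1–B2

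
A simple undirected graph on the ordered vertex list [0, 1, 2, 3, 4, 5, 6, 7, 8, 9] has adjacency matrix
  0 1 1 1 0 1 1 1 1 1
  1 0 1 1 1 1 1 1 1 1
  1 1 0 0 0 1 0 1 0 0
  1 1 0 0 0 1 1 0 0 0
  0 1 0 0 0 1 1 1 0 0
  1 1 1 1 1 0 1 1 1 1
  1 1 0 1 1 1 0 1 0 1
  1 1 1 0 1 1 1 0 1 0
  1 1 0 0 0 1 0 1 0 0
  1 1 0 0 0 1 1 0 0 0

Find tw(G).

4

A width-4 tree decomposition is:
Bags: B1 = {0, 1, 5, 7, 8}  B2 = {0, 1, 2, 5, 7}  B3 = {0, 1, 5, 6, 7}  B4 = {0, 1, 3, 5, 6}  B5 = {0, 1, 5, 6, 9}  B6 = {1, 4, 5, 6, 7}
Tree: B1–B2, B1–B3, B3–B4, B3–B5, B3–B6
The largest bag has 5 vertices, giving width 4; this decomposition certifies tw(G) ≤ 4. On the other hand G contains the 5-clique {0, 1, 5, 7, 8}. A clique must lie in a single bag of any decomposition, so no decomposition can have width below 4. Combining the bounds, tw(G) = 4.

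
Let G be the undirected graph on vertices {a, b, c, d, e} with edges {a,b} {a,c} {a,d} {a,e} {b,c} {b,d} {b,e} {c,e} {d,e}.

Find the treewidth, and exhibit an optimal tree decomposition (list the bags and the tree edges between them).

The largest bag has 4 vertices, giving width 3; this decomposition certifies tw(G) ≤ 3. On the other hand G contains the 4-clique {a, b, d, e}. A clique must lie in a single bag of any decomposition, so no decomposition can have width below 3. Hence tw(G) = 3 exactly.

Treewidth 3.
Bags: B1 = {a, b, d, e}  B2 = {a, b, c, e}
Tree: B1–B2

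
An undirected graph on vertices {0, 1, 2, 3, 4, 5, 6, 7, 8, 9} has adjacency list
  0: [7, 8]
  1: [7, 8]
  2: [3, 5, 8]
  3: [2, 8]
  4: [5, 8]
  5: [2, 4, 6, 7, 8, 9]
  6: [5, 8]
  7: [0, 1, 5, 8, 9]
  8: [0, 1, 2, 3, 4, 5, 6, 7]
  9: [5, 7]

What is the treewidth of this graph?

A width-2 tree decomposition is:
Bags: B1 = {5, 7, 8}  B2 = {4, 5, 8}  B3 = {2, 5, 8}  B4 = {0, 7, 8}  B5 = {5, 6, 8}  B6 = {5, 7, 9}  B7 = {2, 3, 8}  B8 = {1, 7, 8}
Tree: B1–B2, B1–B3, B1–B4, B2–B5, B1–B6, B3–B7, B4–B8
The largest bag has 3 vertices, giving width 2; this decomposition certifies tw(G) ≤ 2. For the lower bound, the 3 vertices {0, 7, 8} are pairwise adjacent, and any tree decomposition puts a clique entirely inside one bag — forcing width ≥ 2. Hence tw(G) = 2 exactly.

2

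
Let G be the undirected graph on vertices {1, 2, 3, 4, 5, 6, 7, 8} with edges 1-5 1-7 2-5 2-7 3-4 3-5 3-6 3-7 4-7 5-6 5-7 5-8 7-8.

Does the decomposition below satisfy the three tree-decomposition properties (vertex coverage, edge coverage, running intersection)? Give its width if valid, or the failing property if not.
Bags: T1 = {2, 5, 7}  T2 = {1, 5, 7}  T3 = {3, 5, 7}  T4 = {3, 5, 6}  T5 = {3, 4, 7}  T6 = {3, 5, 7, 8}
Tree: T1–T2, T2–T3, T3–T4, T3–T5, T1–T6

No — bags containing vertex 3 are not connected in the tree.

A tree decomposition must satisfy three properties: every vertex lies in some bag; for every edge, both endpoints lie together in some bag; and for every vertex, the bags containing it form a connected subtree. Here bags containing vertex 3 are not connected in the tree, so the decomposition is invalid.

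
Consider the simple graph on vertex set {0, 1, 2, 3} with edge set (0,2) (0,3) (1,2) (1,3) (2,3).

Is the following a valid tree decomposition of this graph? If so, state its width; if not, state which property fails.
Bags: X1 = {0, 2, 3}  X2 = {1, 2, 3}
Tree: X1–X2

Vertex coverage: the bags together contain {0, 1, 2, 3}, the full vertex set. Edge coverage: each edge of G has both endpoints in at least one bag. Running intersection: for every vertex, the bags containing it form a connected subtree. All three properties hold, so this is a valid tree decomposition of width max|bag| − 1 = 2, and hence tw(G) ≤ 2.

Yes; width 2.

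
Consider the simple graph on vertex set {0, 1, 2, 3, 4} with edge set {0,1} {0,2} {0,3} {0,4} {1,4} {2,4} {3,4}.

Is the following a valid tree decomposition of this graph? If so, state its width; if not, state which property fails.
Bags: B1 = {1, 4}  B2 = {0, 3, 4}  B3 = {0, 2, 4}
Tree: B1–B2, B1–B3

No — edge (0,1) lies in no bag.

A tree decomposition must satisfy three properties: every vertex lies in some bag; for every edge, both endpoints lie together in some bag; and for every vertex, the bags containing it form a connected subtree. Here edge (0,1) lies in no bag, so the decomposition is invalid.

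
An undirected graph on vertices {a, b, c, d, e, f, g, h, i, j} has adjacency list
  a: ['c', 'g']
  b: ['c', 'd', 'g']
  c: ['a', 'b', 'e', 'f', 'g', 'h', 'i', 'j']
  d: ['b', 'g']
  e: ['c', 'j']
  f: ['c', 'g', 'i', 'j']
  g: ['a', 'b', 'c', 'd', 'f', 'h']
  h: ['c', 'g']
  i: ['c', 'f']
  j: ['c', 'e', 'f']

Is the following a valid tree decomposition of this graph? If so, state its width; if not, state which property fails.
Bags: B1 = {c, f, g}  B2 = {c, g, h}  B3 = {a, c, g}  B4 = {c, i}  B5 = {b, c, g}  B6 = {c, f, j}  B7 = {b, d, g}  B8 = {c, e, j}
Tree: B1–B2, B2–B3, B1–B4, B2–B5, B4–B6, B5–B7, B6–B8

A tree decomposition must satisfy three properties: every vertex lies in some bag; for every edge, both endpoints lie together in some bag; and for every vertex, the bags containing it form a connected subtree. Here edge (f,i) lies in no bag, so the decomposition is invalid.

No — edge (f,i) lies in no bag.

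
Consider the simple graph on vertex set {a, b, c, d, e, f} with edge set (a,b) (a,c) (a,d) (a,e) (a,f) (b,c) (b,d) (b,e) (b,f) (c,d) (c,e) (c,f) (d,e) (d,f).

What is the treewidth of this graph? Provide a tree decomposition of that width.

Treewidth 4.
One optimal decomposition is:
Bags: B1 = {a, b, c, d, f}  B2 = {a, b, c, d, e}
Tree: B1–B2

Every bag has size at most 5, so the width is 5 − 1 = 4 and tw(G) ≤ 4. For the lower bound, the 5 vertices {a, b, c, d, e} are pairwise adjacent, and any tree decomposition puts a clique entirely inside one bag — forcing width ≥ 4. Hence tw(G) = 4 exactly.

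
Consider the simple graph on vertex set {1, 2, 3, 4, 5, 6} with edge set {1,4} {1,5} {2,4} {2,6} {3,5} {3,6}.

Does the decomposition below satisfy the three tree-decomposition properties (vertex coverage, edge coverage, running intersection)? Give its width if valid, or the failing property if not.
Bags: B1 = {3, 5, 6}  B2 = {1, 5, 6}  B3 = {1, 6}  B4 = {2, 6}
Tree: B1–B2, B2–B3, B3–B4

No — vertex 4 appears in no bag.

A tree decomposition must satisfy three properties: every vertex lies in some bag; for every edge, both endpoints lie together in some bag; and for every vertex, the bags containing it form a connected subtree. Here vertex 4 appears in no bag, so the decomposition is invalid.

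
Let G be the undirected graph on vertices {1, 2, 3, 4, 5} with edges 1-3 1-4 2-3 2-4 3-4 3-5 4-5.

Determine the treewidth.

A width-2 tree decomposition is:
Bags: B1 = {3, 4, 5}  B2 = {2, 3, 4}  B3 = {1, 3, 4}
Tree: B1–B2, B2–B3
Each bag holds 3 vertices, so the decomposition has width 2, which upper-bounds the treewidth. For the lower bound, the 3 vertices {1, 3, 4} are pairwise adjacent, and any tree decomposition puts a clique entirely inside one bag — forcing width ≥ 2. Combining the bounds, tw(G) = 2.

2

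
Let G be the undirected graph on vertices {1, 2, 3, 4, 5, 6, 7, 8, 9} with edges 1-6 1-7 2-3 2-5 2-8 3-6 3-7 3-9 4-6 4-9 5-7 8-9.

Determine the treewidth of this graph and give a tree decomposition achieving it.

The largest bag has 4 vertices, giving width 3; this decomposition certifies tw(G) ≤ 3. For the lower bound: the 4 vertex sets {1,5,7}, {2}, {3}, {4,6,8,9} are disjoint, each induces a connected subgraph, and every pair is joined by at least one edge of G. Contracting each set to a single vertex therefore yields K_{4} as a minor, and since treewidth is minor-monotone, tw(G) ≥ tw(K_{4}) = 3. Hence tw(G) = 3 exactly.

Treewidth 3.
Bags: B1 = {1, 2, 5, 7}  B2 = {1, 2, 3, 7}  B3 = {1, 2, 3, 6}  B4 = {2, 3, 6, 8}  B5 = {3, 6, 8, 9}  B6 = {4, 6, 8, 9}
Tree: B1–B2, B2–B3, B3–B4, B4–B5, B5–B6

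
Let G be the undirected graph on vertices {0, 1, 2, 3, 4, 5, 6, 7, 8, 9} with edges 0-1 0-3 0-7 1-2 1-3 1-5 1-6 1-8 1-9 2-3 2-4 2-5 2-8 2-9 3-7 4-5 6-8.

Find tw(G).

A width-2 tree decomposition is:
Bags: B1 = {1, 2, 5}  B2 = {1, 2, 3}  B3 = {2, 4, 5}  B4 = {1, 2, 8}  B5 = {1, 6, 8}  B6 = {0, 1, 3}  B7 = {1, 2, 9}  B8 = {0, 3, 7}
Tree: B1–B2, B1–B3, B1–B4, B4–B5, B2–B6, B1–B7, B6–B8
Every bag has size at most 3, so the width is 3 − 1 = 2 and tw(G) ≤ 2. On the other hand G contains the 3-clique {0, 1, 3}. A clique must lie in a single bag of any decomposition, so no decomposition can have width below 2. Hence tw(G) = 2 exactly.

2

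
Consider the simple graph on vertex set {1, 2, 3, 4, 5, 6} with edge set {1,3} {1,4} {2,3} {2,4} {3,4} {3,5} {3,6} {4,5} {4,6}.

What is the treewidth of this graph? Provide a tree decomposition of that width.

Treewidth 2.
One optimal decomposition is:
Bags: B1 = {3, 4, 6}  B2 = {1, 3, 4}  B3 = {3, 4, 5}  B4 = {2, 3, 4}
Tree: B1–B2, B2–B3, B1–B4

The largest bag has 3 vertices, giving width 2; this decomposition certifies tw(G) ≤ 2. On the other hand G contains the 3-clique {1, 3, 4}. A clique must lie in a single bag of any decomposition, so no decomposition can have width below 2. Hence tw(G) = 2 exactly.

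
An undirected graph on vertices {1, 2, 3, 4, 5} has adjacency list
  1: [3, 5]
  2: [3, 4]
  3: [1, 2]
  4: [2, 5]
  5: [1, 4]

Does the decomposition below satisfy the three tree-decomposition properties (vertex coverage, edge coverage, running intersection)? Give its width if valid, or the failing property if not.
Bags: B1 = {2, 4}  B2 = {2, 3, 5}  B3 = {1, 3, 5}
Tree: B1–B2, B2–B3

No — edge (5,4) lies in no bag.

A tree decomposition must satisfy three properties: every vertex lies in some bag; for every edge, both endpoints lie together in some bag; and for every vertex, the bags containing it form a connected subtree. Here edge (5,4) lies in no bag, so the decomposition is invalid.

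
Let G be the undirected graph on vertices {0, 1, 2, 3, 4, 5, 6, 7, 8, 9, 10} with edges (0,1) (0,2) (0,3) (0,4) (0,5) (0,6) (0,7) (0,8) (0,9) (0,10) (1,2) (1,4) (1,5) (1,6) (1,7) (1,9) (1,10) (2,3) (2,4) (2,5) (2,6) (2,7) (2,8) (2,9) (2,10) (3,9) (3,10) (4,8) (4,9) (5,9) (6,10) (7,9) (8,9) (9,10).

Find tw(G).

4

A width-4 tree decomposition is:
Bags: B1 = {0, 1, 2, 4, 9}  B2 = {0, 1, 2, 9, 10}  B3 = {0, 2, 3, 9, 10}  B4 = {0, 2, 4, 8, 9}  B5 = {0, 1, 2, 7, 9}  B6 = {0, 1, 2, 5, 9}  B7 = {0, 1, 2, 6, 10}
Tree: B1–B2, B2–B3, B1–B4, B2–B5, B2–B6, B2–B7
Every bag has size at most 5, so the width is 5 − 1 = 4 and tw(G) ≤ 4. Conversely, {0, 2, 4, 8, 9} is a clique of size 5, and the vertices of any clique must share a bag in every tree decomposition; so some bag has ≥ 5 vertices and tw(G) ≥ 4. The upper and lower bounds meet at 4, so that is the treewidth.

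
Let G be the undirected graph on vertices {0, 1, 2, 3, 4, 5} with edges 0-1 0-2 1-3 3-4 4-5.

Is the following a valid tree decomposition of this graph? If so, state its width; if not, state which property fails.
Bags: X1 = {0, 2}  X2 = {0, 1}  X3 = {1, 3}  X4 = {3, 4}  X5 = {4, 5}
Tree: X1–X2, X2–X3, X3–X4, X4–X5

Every vertex of G appears in some bag (union = {0, 1, 2, 3, 4, 5}); every edge is covered by a bag; and for each vertex v the set of bags containing v is connected in the bag tree. The decomposition is therefore valid. The largest bag has 2 vertices, so the width is 1.

Yes; width 1.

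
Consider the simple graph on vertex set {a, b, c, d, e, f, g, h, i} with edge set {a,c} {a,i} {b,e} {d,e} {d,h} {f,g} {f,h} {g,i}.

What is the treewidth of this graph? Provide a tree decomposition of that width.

Treewidth 1.
One optimal decomposition is:
Bags: B1 = {b, e}  B2 = {d, e}  B3 = {d, h}  B4 = {f, h}  B5 = {f, g}  B6 = {g, i}  B7 = {a, i}  B8 = {a, c}
Tree: B1–B2, B2–B3, B3–B4, B4–B5, B5–B6, B6–B7, B7–B8

Each bag holds 2 vertices, so the decomposition has width 1, which upper-bounds the treewidth. G has an edge, so its treewidth is at least 1. Therefore the treewidth is 1.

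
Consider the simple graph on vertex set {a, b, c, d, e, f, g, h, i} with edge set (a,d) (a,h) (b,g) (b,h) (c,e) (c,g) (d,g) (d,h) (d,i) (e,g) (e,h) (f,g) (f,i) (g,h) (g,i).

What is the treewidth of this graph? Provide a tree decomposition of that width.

Every bag has size at most 3, so the width is 3 − 1 = 2 and tw(G) ≤ 2. For the lower bound, the 3 vertices {d, g, h} are pairwise adjacent, and any tree decomposition puts a clique entirely inside one bag — forcing width ≥ 2. The upper and lower bounds meet at 2, so that is the treewidth.

Treewidth 2.
Bags: B1 = {d, g, h}  B2 = {e, g, h}  B3 = {c, e, g}  B4 = {d, g, i}  B5 = {f, g, i}  B6 = {a, d, h}  B7 = {b, g, h}
Tree: B1–B2, B2–B3, B1–B4, B4–B5, B1–B6, B2–B7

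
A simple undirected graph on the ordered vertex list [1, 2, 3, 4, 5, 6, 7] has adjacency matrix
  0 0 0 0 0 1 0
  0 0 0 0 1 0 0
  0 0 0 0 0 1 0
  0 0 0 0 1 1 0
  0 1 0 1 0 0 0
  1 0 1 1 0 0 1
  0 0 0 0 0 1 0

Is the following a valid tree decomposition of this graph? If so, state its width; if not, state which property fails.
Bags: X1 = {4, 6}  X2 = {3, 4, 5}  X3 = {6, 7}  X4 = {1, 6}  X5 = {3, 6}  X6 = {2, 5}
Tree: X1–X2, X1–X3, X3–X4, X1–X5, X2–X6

No — bags containing vertex 3 are not connected in the tree.

A tree decomposition must satisfy three properties: every vertex lies in some bag; for every edge, both endpoints lie together in some bag; and for every vertex, the bags containing it form a connected subtree. Here bags containing vertex 3 are not connected in the tree, so the decomposition is invalid.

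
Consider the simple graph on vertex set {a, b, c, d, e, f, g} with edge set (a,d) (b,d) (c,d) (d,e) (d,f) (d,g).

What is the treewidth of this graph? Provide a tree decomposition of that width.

Treewidth 1.
One such decomposition:
Bags: B1 = {d, f}  B2 = {d, e}  B3 = {d, g}  B4 = {a, d}  B5 = {b, d}  B6 = {c, d}
Tree: B1–B2, B1–B3, B2–B4, B1–B5, B3–B6

Every bag has size at most 2, so the width is 2 − 1 = 1 and tw(G) ≤ 1. Any graph with an edge has treewidth ≥ 1, and G has the edge d–f. Hence tw(G) = 1 exactly.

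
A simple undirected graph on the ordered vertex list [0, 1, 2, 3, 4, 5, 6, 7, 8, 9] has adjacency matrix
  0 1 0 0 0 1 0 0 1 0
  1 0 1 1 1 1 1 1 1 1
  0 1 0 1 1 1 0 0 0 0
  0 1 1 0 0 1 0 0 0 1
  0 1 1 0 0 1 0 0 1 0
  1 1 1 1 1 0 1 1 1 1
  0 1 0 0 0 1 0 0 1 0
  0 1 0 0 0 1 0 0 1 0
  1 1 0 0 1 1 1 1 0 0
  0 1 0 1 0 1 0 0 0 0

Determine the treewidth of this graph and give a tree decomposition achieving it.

Treewidth 3.
One optimal decomposition is:
Bags: B1 = {1, 4, 5, 8}  B2 = {1, 5, 6, 8}  B3 = {1, 5, 7, 8}  B4 = {1, 2, 4, 5}  B5 = {0, 1, 5, 8}  B6 = {1, 2, 3, 5}  B7 = {1, 3, 5, 9}
Tree: B1–B2, B1–B3, B1–B4, B2–B5, B4–B6, B6–B7

The largest bag has 4 vertices, giving width 3; this decomposition certifies tw(G) ≤ 3. On the other hand G contains the 4-clique {0, 1, 5, 8}. A clique must lie in a single bag of any decomposition, so no decomposition can have width below 3. The upper and lower bounds meet at 3, so that is the treewidth.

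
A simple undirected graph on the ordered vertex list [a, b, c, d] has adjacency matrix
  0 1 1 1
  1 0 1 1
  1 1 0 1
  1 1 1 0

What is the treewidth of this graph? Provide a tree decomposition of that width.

Treewidth 3.
Bags: B1 = {a, b, c, d}
Tree: (single bag)

With just one bag of size 4, the width is 4 − 1 = 3, so tw(G) ≤ 3. For the lower bound, the 4 vertices {a, b, c, d} are pairwise adjacent, and any tree decomposition puts a clique entirely inside one bag — forcing width ≥ 3. Combining the bounds, tw(G) = 3.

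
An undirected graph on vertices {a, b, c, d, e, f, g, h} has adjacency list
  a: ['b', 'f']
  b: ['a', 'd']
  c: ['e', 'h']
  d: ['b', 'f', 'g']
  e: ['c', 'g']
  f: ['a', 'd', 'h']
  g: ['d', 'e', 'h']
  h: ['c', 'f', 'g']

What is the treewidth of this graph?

2

A width-2 tree decomposition is:
Bags: B1 = {a, b, d}  B2 = {a, d, f}  B3 = {d, f, g}  B4 = {f, g, h}  B5 = {e, g, h}  B6 = {c, e, h}
Tree: B1–B2, B2–B3, B3–B4, B4–B5, B5–B6
Each bag holds 3 vertices, so the decomposition has width 2, which upper-bounds the treewidth. The edges b–a–f–d–b form a cycle, so G is not a tree and its treewidth is at least 2. Hence tw(G) = 2 exactly.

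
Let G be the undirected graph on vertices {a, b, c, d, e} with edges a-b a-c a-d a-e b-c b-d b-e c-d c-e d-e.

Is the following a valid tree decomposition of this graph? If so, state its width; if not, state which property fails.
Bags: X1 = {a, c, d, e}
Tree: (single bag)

No — vertex b appears in no bag.

A tree decomposition must satisfy three properties: every vertex lies in some bag; for every edge, both endpoints lie together in some bag; and for every vertex, the bags containing it form a connected subtree. Here vertex b appears in no bag, so the decomposition is invalid.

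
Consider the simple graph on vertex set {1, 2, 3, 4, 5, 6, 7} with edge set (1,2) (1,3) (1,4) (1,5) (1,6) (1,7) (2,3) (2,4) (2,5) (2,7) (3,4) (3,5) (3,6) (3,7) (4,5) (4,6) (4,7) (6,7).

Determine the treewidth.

A width-4 tree decomposition is:
Bags: B1 = {1, 2, 3, 4, 5}  B2 = {1, 2, 3, 4, 7}  B3 = {1, 3, 4, 6, 7}
Tree: B1–B2, B2–B3
Every bag has size at most 5, so the width is 5 − 1 = 4 and tw(G) ≤ 4. On the other hand G contains the 5-clique {1, 2, 3, 4, 5}. A clique must lie in a single bag of any decomposition, so no decomposition can have width below 4. Therefore the treewidth is 4.

4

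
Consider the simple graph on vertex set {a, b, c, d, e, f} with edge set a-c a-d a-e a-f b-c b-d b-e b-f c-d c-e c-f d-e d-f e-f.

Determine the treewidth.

A width-4 tree decomposition is:
Bags: B1 = {a, c, d, e, f}  B2 = {b, c, d, e, f}
Tree: B1–B2
Each bag holds 5 vertices, so the decomposition has width 4, which upper-bounds the treewidth. For the lower bound, the 5 vertices {a, c, d, e, f} are pairwise adjacent, and any tree decomposition puts a clique entirely inside one bag — forcing width ≥ 4. The upper and lower bounds meet at 4, so that is the treewidth.

4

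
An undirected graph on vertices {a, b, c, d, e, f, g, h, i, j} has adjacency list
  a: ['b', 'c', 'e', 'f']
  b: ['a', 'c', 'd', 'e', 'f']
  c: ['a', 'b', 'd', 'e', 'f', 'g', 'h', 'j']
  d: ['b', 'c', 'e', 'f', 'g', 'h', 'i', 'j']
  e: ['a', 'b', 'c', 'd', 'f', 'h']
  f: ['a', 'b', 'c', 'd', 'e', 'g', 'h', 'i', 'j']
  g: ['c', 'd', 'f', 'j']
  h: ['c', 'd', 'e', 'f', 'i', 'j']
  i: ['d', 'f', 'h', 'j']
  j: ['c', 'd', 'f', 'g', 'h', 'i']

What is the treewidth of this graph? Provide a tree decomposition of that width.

Treewidth 4.
One such decomposition:
Bags: B1 = {d, f, h, i, j}  B2 = {c, d, f, h, j}  B3 = {c, d, e, f, h}  B4 = {c, d, f, g, j}  B5 = {b, c, d, e, f}  B6 = {a, b, c, e, f}
Tree: B1–B2, B2–B3, B2–B4, B3–B5, B5–B6

The largest bag has 5 vertices, giving width 4; this decomposition certifies tw(G) ≤ 4. On the other hand G contains the 5-clique {c, d, f, g, j}. A clique must lie in a single bag of any decomposition, so no decomposition can have width below 4. Combining the bounds, tw(G) = 4.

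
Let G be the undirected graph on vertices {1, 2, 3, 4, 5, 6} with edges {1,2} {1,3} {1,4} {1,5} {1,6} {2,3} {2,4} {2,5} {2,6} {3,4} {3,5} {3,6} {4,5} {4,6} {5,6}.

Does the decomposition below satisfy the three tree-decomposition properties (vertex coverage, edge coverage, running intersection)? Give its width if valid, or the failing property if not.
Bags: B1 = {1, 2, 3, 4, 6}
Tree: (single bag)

A tree decomposition must satisfy three properties: every vertex lies in some bag; for every edge, both endpoints lie together in some bag; and for every vertex, the bags containing it form a connected subtree. Here vertex 5 appears in no bag, so the decomposition is invalid.

No — vertex 5 appears in no bag.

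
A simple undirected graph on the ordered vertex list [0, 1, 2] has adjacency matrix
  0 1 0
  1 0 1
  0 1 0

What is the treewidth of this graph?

1

A width-1 tree decomposition is:
Bags: B1 = {1, 2}  B2 = {0, 1}
Tree: B1–B2
The largest bag has 2 vertices, giving width 1; this decomposition certifies tw(G) ≤ 1. Since G has at least one edge (e.g. 1–2), it is not an edgeless graph, so tw(G) ≥ 1. Therefore the treewidth is 1.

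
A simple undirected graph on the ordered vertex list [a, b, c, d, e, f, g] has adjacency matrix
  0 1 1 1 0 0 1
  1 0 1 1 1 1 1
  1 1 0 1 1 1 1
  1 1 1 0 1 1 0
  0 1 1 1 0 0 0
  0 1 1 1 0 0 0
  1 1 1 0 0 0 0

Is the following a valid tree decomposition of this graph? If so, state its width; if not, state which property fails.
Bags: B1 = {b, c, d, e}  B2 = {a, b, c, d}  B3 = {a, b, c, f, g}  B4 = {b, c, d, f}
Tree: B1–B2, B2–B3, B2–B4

A tree decomposition must satisfy three properties: every vertex lies in some bag; for every edge, both endpoints lie together in some bag; and for every vertex, the bags containing it form a connected subtree. Here bags containing vertex f are not connected in the tree, so the decomposition is invalid.

No — bags containing vertex f are not connected in the tree.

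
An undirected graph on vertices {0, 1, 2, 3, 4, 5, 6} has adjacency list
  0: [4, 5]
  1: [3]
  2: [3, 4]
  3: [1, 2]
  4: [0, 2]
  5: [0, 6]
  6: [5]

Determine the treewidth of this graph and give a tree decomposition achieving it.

Every bag has size at most 2, so the width is 2 − 1 = 1 and tw(G) ≤ 1. G has an edge, so its treewidth is at least 1. Therefore the treewidth is 1.

Treewidth 1.
One optimal decomposition is:
Bags: B1 = {5, 6}  B2 = {0, 5}  B3 = {0, 4}  B4 = {2, 4}  B5 = {2, 3}  B6 = {1, 3}
Tree: B1–B2, B2–B3, B3–B4, B4–B5, B5–B6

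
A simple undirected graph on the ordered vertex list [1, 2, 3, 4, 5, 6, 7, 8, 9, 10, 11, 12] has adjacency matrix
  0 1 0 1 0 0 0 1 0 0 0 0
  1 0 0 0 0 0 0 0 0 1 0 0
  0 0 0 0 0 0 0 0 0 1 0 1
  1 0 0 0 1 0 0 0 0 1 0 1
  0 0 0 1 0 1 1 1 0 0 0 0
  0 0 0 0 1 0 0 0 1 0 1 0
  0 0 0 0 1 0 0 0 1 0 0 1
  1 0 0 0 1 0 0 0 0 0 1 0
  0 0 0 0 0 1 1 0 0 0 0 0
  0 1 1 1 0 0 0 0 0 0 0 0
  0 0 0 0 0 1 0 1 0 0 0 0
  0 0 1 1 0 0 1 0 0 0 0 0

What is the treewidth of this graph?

3

A width-3 tree decomposition is:
Bags: B1 = {6, 8, 9, 11}  B2 = {5, 6, 8, 9}  B3 = {5, 7, 8, 9}  B4 = {1, 5, 7, 8}  B5 = {1, 4, 5, 7}  B6 = {1, 4, 7, 12}  B7 = {1, 2, 4, 12}  B8 = {2, 4, 10, 12}  B9 = {2, 3, 10, 12}
Tree: B1–B2, B2–B3, B3–B4, B4–B5, B5–B6, B6–B7, B7–B8, B8–B9
Each bag holds 4 vertices, so the decomposition has width 3, which upper-bounds the treewidth. For the lower bound: the 4 vertex sets {6,9,11}, {8}, {5}, {1,4,7,12} are disjoint, each induces a connected subgraph, and every pair is joined by at least one edge of G. Contracting each set to a single vertex therefore yields K_{4} as a minor, and since treewidth is minor-monotone, tw(G) ≥ tw(K_{4}) = 3. Therefore the treewidth is 3.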